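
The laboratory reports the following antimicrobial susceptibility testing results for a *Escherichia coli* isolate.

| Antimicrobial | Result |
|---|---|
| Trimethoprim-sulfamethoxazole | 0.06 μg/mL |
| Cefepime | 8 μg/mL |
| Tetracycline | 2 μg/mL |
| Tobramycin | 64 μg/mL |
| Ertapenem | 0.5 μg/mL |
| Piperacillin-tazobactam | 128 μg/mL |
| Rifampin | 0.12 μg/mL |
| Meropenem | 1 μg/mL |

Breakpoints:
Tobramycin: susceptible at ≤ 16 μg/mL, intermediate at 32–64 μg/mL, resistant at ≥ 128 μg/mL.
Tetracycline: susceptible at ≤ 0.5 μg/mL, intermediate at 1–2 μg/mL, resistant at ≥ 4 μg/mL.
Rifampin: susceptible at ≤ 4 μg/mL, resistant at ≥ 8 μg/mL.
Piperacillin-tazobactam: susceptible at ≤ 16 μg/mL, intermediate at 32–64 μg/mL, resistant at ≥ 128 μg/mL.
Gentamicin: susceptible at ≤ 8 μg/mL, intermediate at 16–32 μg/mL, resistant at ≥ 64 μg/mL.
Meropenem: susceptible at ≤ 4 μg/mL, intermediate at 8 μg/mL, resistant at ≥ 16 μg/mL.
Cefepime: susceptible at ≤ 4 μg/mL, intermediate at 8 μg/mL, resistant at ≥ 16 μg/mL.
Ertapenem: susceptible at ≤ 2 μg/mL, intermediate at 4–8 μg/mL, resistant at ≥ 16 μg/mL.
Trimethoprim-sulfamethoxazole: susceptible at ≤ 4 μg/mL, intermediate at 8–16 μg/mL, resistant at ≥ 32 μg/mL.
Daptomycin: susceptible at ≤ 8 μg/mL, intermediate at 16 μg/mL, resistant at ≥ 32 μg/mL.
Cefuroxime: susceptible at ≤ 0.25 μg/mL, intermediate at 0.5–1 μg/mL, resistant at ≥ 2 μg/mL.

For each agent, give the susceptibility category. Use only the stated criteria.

S, I, I, I, S, R, S, S

Trimethoprim-sulfamethoxazole 0.06 μg/mL: ≤ 4 μg/mL — Susceptible
Cefepime: 8 μg/mL is = 8 μg/mL ⇒ intermediate
Tetracycline (2 μg/mL) in 1–2 μg/mL ⇒ I
Tobramycin 64 μg/mL: in 32–64 μg/mL ⇒ intermediate
Ertapenem: 0.5 μg/mL is ≤ 2 μg/mL ⇒ susceptible
Piperacillin-tazobactam: 128 μg/mL is ≥ 128 μg/mL ⇒ resistant
Rifampin 0.12 μg/mL: ≤ 4 μg/mL — susceptible
Meropenem (1 μg/mL) ≤ 4 μg/mL ⇒ susceptible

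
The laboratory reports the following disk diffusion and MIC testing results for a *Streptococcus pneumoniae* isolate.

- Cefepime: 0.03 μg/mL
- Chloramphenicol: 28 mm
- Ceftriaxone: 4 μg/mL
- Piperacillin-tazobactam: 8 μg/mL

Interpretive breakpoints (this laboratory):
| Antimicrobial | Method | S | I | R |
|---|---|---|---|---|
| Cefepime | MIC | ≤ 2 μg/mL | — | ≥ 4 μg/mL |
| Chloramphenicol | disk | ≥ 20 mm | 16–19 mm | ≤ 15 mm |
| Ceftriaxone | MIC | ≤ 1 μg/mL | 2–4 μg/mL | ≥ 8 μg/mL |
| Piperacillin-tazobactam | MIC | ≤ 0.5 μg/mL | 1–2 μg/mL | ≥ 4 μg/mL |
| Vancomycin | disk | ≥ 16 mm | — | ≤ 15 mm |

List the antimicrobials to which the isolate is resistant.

Cefepime (0.03 μg/mL) ≤ 2 μg/mL → Susceptible
Chloramphenicol: 28 mm is ≥ 20 mm — Susceptible
Ceftriaxone 4 μg/mL: in 2–4 μg/mL — I
Piperacillin-tazobactam 8 μg/mL: ≥ 4 μg/mL → R

piperacillin-tazobactam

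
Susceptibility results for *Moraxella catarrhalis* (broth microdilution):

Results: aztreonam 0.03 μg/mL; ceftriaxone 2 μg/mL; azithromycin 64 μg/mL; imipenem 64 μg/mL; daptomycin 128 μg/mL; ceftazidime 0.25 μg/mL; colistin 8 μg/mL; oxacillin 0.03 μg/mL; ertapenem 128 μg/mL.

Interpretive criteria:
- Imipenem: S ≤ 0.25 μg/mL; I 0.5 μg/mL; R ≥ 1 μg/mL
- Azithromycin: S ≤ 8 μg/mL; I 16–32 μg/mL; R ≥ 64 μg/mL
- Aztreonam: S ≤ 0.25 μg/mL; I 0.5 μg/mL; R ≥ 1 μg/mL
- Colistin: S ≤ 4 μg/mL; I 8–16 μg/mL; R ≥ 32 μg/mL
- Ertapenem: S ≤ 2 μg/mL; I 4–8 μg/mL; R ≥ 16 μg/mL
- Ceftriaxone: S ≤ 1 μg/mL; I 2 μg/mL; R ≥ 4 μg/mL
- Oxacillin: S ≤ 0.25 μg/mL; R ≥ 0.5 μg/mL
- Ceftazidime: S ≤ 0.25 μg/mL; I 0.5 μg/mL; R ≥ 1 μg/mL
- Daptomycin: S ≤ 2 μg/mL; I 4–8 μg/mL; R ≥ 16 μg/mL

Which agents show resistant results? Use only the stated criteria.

Aztreonam: 0.03 μg/mL is ≤ 0.25 μg/mL — S
Ceftriaxone 2 μg/mL: = 2 μg/mL ⇒ Intermediate
Azithromycin: 64 μg/mL is ≥ 64 μg/mL ⇒ Resistant
Imipenem (64 μg/mL) ≥ 1 μg/mL ⇒ resistant
Daptomycin (128 μg/mL) ≥ 16 μg/mL — resistant
Ceftazidime (0.25 μg/mL) ≤ 0.25 μg/mL — susceptible
Colistin 8 μg/mL: in 8–16 μg/mL ⇒ Intermediate
Oxacillin (0.03 μg/mL) ≤ 0.25 μg/mL → S
Ertapenem (128 μg/mL) ≥ 16 μg/mL — R

azithromycin, imipenem, daptomycin, ertapenem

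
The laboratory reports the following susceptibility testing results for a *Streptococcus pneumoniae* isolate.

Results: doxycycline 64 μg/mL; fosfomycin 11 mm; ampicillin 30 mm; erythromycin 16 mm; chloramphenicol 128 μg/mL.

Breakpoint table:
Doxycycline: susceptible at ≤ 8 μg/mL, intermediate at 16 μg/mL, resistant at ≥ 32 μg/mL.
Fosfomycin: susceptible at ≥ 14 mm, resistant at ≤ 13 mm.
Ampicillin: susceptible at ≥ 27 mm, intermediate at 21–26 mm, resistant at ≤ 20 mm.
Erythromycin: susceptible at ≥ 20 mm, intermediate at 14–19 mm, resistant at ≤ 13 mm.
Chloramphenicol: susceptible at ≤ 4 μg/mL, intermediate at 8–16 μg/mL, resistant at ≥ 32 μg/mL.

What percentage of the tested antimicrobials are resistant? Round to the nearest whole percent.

Doxycycline 64 μg/mL: ≥ 32 μg/mL — Resistant
Fosfomycin: 11 mm is ≤ 13 mm — R
Ampicillin 30 mm: ≥ 27 mm → Susceptible
Erythromycin 16 mm: in 14–19 mm — Intermediate
Chloramphenicol: 128 μg/mL is ≥ 32 μg/mL ⇒ Resistant
Resistant: 3/5

60%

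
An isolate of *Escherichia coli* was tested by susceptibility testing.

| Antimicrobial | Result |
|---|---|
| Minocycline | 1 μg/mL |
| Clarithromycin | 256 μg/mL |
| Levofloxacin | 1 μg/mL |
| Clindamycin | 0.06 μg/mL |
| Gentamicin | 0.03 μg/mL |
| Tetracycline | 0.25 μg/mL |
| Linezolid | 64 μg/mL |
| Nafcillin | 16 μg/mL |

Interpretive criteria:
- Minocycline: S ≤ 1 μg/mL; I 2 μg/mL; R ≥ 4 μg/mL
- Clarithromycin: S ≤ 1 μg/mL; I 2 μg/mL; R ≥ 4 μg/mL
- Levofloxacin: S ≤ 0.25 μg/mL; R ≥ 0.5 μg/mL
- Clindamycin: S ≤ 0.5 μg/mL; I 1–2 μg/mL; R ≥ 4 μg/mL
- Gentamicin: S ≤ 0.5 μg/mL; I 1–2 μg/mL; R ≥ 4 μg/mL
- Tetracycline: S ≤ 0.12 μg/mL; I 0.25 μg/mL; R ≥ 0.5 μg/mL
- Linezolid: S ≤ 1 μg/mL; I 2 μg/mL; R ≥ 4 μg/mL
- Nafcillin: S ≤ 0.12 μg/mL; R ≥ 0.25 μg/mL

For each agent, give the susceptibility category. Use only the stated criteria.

S, R, R, S, S, I, R, R

Minocycline (1 μg/mL) ≤ 1 μg/mL ⇒ S
Clarithromycin 256 μg/mL: ≥ 4 μg/mL — R
Levofloxacin 1 μg/mL: ≥ 0.5 μg/mL → R
Clindamycin (0.06 μg/mL) ≤ 0.5 μg/mL ⇒ S
Gentamicin (0.03 μg/mL) ≤ 0.5 μg/mL → S
Tetracycline 0.25 μg/mL: = 0.25 μg/mL ⇒ intermediate
Linezolid: 64 μg/mL is ≥ 4 μg/mL — R
Nafcillin (16 μg/mL) ≥ 0.25 μg/mL → R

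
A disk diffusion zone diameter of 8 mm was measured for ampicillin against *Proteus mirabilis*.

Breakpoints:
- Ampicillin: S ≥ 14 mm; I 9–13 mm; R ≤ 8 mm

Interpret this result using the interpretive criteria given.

Resistant

Ampicillin: 8 mm is ≤ 8 mm ⇒ resistant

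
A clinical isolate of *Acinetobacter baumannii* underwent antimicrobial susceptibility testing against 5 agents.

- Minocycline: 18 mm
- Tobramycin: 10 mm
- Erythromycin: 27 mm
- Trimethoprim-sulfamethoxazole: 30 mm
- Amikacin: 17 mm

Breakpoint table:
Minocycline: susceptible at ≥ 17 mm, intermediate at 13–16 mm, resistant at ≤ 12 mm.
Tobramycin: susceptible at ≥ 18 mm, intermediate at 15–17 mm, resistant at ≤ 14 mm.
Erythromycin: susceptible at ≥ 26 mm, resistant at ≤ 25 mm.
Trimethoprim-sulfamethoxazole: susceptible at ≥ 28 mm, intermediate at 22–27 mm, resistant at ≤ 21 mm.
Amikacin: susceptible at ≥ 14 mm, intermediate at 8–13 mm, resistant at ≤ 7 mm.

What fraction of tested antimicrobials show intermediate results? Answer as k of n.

0 of 5

Minocycline 18 mm: ≥ 17 mm — Susceptible
Tobramycin 10 mm: ≤ 14 mm — resistant
Erythromycin (27 mm) ≥ 26 mm ⇒ Susceptible
Trimethoprim-sulfamethoxazole (30 mm) ≥ 28 mm ⇒ susceptible
Amikacin: 17 mm is ≥ 14 mm — Susceptible
Intermediate: 0/5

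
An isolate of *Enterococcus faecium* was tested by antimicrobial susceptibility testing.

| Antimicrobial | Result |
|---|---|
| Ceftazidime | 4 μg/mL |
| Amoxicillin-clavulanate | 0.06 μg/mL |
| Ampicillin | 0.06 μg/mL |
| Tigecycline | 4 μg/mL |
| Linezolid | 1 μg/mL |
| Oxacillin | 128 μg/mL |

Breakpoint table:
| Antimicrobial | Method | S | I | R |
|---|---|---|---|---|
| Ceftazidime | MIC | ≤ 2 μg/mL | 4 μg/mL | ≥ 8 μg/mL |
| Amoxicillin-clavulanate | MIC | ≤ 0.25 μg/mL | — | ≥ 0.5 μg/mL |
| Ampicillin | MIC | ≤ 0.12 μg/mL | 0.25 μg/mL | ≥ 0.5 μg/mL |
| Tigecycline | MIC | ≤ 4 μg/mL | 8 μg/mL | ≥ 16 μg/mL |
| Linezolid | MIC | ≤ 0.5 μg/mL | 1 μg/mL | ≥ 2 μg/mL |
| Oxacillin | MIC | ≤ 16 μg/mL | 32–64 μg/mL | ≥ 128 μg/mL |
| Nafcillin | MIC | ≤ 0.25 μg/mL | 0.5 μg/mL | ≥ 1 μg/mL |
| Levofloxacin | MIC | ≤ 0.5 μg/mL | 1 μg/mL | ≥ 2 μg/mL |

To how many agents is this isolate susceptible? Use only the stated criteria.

Ceftazidime: 4 μg/mL is = 4 μg/mL ⇒ intermediate
Amoxicillin-clavulanate 0.06 μg/mL: ≤ 0.25 μg/mL — susceptible
Ampicillin 0.06 μg/mL: ≤ 0.12 μg/mL — susceptible
Tigecycline: 4 μg/mL is ≤ 4 μg/mL → S
Linezolid (1 μg/mL) = 1 μg/mL ⇒ I
Oxacillin (128 μg/mL) ≥ 128 μg/mL — R
Susceptible: 3

3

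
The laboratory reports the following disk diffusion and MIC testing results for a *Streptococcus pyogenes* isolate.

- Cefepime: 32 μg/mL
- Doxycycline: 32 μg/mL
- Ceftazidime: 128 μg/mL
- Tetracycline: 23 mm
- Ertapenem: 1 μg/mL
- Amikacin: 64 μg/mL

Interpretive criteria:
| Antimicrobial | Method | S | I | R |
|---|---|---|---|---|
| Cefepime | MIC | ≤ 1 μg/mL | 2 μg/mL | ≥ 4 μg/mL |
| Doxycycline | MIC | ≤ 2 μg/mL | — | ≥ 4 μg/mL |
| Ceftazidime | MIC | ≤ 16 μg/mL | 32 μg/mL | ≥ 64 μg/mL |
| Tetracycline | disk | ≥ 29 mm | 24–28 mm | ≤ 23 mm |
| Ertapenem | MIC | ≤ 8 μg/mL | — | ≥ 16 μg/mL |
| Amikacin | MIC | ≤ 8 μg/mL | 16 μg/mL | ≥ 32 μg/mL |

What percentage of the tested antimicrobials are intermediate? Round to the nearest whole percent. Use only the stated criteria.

Cefepime 32 μg/mL: ≥ 4 μg/mL ⇒ R
Doxycycline: 32 μg/mL is ≥ 4 μg/mL ⇒ R
Ceftazidime 128 μg/mL: ≥ 64 μg/mL → R
Tetracycline: 23 mm is ≤ 23 mm ⇒ R
Ertapenem 1 μg/mL: ≤ 8 μg/mL → Susceptible
Amikacin 64 μg/mL: ≥ 32 μg/mL ⇒ R
Intermediate: 0/6

0%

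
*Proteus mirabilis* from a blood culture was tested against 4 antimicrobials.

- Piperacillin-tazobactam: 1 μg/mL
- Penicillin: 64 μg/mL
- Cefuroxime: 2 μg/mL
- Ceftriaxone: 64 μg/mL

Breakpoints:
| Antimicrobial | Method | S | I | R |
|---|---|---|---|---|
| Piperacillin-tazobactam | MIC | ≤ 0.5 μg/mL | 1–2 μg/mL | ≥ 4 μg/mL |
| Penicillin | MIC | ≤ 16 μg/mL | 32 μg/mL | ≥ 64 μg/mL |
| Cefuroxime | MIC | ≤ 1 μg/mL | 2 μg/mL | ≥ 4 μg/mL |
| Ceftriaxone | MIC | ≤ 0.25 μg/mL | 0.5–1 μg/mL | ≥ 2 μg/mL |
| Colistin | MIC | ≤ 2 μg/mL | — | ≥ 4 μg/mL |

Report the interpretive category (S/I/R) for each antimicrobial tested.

Piperacillin-tazobactam (1 μg/mL) in 1–2 μg/mL — intermediate
Penicillin: 64 μg/mL is ≥ 64 μg/mL ⇒ R
Cefuroxime 2 μg/mL: = 2 μg/mL → intermediate
Ceftriaxone (64 μg/mL) ≥ 2 μg/mL → Resistant

I, R, I, R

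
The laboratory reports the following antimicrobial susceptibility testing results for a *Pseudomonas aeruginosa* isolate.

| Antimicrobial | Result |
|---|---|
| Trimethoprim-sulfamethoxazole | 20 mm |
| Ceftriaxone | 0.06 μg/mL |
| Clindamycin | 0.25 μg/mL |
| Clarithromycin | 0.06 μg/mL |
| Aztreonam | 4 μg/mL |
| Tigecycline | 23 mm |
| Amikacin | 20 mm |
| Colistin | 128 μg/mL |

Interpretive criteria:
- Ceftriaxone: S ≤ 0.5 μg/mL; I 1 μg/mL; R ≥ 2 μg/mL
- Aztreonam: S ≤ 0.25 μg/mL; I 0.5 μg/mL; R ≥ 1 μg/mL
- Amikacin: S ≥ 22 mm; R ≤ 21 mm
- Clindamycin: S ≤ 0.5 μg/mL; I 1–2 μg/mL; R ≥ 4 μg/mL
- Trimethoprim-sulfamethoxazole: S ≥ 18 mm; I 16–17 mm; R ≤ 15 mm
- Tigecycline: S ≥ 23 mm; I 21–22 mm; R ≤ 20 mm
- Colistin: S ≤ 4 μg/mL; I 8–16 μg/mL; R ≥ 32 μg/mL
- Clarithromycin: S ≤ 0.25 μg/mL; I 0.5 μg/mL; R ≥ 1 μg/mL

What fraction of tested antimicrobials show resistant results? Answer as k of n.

3 of 8

Trimethoprim-sulfamethoxazole (20 mm) ≥ 18 mm ⇒ S
Ceftriaxone (0.06 μg/mL) ≤ 0.5 μg/mL — Susceptible
Clindamycin: 0.25 μg/mL is ≤ 0.5 μg/mL ⇒ S
Clarithromycin: 0.06 μg/mL is ≤ 0.25 μg/mL ⇒ Susceptible
Aztreonam: 4 μg/mL is ≥ 1 μg/mL → R
Tigecycline: 23 mm is ≥ 23 mm ⇒ susceptible
Amikacin: 20 mm is ≤ 21 mm — R
Colistin (128 μg/mL) ≥ 32 μg/mL ⇒ R
Resistant: 3/8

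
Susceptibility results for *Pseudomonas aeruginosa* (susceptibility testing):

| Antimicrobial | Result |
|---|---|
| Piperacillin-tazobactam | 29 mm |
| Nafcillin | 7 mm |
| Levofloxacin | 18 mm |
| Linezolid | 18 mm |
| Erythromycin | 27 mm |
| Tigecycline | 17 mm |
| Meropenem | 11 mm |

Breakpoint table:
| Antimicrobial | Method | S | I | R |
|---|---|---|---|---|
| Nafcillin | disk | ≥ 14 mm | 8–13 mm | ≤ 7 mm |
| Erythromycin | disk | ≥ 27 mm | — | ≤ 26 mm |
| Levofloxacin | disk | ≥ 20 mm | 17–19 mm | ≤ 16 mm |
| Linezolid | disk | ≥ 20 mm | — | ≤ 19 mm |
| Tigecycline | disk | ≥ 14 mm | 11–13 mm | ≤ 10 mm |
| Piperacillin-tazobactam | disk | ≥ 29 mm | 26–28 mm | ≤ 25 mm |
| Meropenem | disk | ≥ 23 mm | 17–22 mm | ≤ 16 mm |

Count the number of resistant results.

3

Piperacillin-tazobactam: 29 mm is ≥ 29 mm — Susceptible
Nafcillin: 7 mm is ≤ 7 mm — resistant
Levofloxacin (18 mm) in 17–19 mm → I
Linezolid (18 mm) ≤ 19 mm — Resistant
Erythromycin 27 mm: ≥ 27 mm → Susceptible
Tigecycline (17 mm) ≥ 14 mm → Susceptible
Meropenem (11 mm) ≤ 16 mm ⇒ R
Resistant: 3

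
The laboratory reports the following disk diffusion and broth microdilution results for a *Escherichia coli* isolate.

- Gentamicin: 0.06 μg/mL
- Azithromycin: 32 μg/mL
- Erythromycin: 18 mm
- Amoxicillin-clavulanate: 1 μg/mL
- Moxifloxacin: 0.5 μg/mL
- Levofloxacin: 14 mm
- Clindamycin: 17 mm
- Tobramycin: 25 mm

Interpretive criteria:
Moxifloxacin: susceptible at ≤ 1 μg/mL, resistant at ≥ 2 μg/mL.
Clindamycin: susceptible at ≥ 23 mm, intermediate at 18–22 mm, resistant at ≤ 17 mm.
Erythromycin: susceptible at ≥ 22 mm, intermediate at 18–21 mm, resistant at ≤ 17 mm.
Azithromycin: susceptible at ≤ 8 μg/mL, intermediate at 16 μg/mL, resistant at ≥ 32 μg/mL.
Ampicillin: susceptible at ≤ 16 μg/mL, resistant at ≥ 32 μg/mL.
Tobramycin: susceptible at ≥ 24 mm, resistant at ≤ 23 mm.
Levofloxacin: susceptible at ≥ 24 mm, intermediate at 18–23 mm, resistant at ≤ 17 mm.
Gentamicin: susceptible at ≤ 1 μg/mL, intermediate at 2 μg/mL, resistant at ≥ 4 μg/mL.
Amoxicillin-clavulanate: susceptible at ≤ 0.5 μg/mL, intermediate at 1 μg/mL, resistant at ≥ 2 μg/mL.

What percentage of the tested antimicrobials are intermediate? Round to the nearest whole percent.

25%

Gentamicin: 0.06 μg/mL is ≤ 1 μg/mL ⇒ susceptible
Azithromycin: 32 μg/mL is ≥ 32 μg/mL — Resistant
Erythromycin: 18 mm is in 18–21 mm → intermediate
Amoxicillin-clavulanate 1 μg/mL: = 1 μg/mL ⇒ I
Moxifloxacin (0.5 μg/mL) ≤ 1 μg/mL ⇒ susceptible
Levofloxacin (14 mm) ≤ 17 mm ⇒ Resistant
Clindamycin 17 mm: ≤ 17 mm → Resistant
Tobramycin: 25 mm is ≥ 24 mm — Susceptible
Intermediate: 2/8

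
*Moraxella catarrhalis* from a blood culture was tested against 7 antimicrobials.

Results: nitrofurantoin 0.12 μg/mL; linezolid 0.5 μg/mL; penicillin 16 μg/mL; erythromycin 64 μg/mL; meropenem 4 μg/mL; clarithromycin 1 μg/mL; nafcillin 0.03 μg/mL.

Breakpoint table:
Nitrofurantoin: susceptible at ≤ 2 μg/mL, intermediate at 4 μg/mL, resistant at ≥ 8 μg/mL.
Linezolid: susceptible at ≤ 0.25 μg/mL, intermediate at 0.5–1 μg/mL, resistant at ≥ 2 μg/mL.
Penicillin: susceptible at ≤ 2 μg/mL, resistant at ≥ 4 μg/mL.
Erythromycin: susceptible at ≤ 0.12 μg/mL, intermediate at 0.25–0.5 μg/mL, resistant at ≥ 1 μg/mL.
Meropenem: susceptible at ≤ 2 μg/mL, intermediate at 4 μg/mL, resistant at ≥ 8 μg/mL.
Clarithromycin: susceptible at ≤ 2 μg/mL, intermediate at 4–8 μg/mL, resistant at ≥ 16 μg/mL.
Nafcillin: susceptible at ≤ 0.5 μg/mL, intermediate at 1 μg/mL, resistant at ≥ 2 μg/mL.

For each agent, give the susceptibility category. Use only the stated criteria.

S, I, R, R, I, S, S

Nitrofurantoin: 0.12 μg/mL is ≤ 2 μg/mL ⇒ susceptible
Linezolid 0.5 μg/mL: in 0.5–1 μg/mL — intermediate
Penicillin 16 μg/mL: ≥ 4 μg/mL → R
Erythromycin 64 μg/mL: ≥ 1 μg/mL → R
Meropenem (4 μg/mL) = 4 μg/mL ⇒ intermediate
Clarithromycin 1 μg/mL: ≤ 2 μg/mL → S
Nafcillin (0.03 μg/mL) ≤ 0.5 μg/mL — S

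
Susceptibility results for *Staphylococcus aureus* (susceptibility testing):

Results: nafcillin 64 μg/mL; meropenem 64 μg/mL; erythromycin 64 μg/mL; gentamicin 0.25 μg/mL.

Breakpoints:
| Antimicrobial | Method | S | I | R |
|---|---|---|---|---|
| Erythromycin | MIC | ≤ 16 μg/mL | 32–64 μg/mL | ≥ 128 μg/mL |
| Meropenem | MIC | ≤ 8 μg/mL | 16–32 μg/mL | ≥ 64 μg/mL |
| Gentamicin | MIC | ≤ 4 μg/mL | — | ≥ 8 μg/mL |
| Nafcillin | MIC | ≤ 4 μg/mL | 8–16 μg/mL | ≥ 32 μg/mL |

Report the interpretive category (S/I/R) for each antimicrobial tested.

Nafcillin (64 μg/mL) ≥ 32 μg/mL ⇒ Resistant
Meropenem (64 μg/mL) ≥ 64 μg/mL ⇒ Resistant
Erythromycin: 64 μg/mL is in 32–64 μg/mL → I
Gentamicin 0.25 μg/mL: ≤ 4 μg/mL → S

R, R, I, S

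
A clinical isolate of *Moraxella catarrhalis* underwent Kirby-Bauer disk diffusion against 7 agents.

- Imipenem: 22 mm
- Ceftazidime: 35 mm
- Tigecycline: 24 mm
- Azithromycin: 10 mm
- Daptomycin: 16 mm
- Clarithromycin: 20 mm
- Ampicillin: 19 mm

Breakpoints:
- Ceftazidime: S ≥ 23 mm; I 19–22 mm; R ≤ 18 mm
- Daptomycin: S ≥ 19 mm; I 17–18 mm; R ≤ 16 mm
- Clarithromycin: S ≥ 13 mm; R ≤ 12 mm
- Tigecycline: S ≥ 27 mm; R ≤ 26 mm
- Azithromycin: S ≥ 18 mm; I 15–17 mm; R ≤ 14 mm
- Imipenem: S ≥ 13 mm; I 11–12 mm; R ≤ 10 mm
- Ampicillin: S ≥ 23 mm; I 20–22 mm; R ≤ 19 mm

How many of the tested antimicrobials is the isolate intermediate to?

Imipenem (22 mm) ≥ 13 mm ⇒ susceptible
Ceftazidime (35 mm) ≥ 23 mm ⇒ Susceptible
Tigecycline: 24 mm is ≤ 26 mm ⇒ resistant
Azithromycin (10 mm) ≤ 14 mm → R
Daptomycin: 16 mm is ≤ 16 mm — Resistant
Clarithromycin: 20 mm is ≥ 13 mm → Susceptible
Ampicillin 19 mm: ≤ 19 mm ⇒ Resistant
Intermediate: 0

0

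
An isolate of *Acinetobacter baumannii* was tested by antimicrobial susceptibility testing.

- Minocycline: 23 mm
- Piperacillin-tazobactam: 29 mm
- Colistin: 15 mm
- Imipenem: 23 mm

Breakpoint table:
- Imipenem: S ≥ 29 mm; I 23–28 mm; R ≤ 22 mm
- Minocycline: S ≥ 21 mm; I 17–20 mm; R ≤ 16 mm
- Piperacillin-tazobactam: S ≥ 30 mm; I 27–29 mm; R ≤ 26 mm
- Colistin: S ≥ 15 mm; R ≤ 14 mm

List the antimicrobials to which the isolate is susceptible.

Minocycline: 23 mm is ≥ 21 mm — Susceptible
Piperacillin-tazobactam 29 mm: in 27–29 mm — I
Colistin: 15 mm is ≥ 15 mm — susceptible
Imipenem: 23 mm is in 23–28 mm → I

minocycline, colistin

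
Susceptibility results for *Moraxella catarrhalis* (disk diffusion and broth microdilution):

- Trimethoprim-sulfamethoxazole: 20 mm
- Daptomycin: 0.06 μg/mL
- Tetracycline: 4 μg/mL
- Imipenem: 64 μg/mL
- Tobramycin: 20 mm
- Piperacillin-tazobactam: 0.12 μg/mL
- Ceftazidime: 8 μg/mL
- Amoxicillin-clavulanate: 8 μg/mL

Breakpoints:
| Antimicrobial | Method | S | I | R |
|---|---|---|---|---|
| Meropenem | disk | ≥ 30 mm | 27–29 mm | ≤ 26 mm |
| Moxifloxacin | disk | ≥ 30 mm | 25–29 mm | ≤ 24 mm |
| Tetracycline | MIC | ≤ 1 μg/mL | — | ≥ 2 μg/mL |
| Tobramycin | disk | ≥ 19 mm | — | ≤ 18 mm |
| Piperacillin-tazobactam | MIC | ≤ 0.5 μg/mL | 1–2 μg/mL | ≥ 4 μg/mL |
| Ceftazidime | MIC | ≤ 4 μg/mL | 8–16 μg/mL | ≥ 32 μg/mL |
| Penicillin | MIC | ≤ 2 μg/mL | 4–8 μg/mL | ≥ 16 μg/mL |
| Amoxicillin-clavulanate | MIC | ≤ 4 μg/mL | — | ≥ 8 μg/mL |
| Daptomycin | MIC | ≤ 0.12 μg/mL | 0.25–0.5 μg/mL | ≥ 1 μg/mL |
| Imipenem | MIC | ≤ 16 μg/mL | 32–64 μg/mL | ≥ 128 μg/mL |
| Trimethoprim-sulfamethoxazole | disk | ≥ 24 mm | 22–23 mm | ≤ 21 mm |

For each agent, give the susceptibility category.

R, S, R, I, S, S, I, R

Trimethoprim-sulfamethoxazole: 20 mm is ≤ 21 mm ⇒ Resistant
Daptomycin (0.06 μg/mL) ≤ 0.12 μg/mL → S
Tetracycline 4 μg/mL: ≥ 2 μg/mL ⇒ R
Imipenem 64 μg/mL: in 32–64 μg/mL → I
Tobramycin 20 mm: ≥ 19 mm ⇒ susceptible
Piperacillin-tazobactam 0.12 μg/mL: ≤ 0.5 μg/mL — S
Ceftazidime: 8 μg/mL is in 8–16 μg/mL → Intermediate
Amoxicillin-clavulanate: 8 μg/mL is ≥ 8 μg/mL → Resistant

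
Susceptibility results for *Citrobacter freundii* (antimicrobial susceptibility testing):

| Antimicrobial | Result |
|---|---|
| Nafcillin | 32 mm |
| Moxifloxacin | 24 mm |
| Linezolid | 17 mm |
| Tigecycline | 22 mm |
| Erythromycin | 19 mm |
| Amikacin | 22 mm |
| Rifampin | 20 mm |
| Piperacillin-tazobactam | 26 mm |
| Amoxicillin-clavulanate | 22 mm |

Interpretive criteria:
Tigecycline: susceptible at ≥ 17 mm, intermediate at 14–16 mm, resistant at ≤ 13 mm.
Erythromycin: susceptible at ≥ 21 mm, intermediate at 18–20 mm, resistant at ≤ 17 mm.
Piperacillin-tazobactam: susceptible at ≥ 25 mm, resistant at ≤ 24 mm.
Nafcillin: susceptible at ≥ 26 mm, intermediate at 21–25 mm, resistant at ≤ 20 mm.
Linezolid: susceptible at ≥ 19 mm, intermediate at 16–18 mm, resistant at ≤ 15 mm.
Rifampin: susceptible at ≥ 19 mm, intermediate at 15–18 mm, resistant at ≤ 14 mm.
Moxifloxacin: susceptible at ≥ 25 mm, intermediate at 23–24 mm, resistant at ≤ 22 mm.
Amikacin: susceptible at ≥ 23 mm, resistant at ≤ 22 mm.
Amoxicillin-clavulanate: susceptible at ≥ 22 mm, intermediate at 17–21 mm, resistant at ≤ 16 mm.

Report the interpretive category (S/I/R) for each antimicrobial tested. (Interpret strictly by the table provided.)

Nafcillin: 32 mm is ≥ 26 mm ⇒ susceptible
Moxifloxacin 24 mm: in 23–24 mm — I
Linezolid (17 mm) in 16–18 mm → I
Tigecycline 22 mm: ≥ 17 mm ⇒ susceptible
Erythromycin 19 mm: in 18–20 mm — Intermediate
Amikacin 22 mm: ≤ 22 mm → resistant
Rifampin: 20 mm is ≥ 19 mm ⇒ S
Piperacillin-tazobactam (26 mm) ≥ 25 mm ⇒ Susceptible
Amoxicillin-clavulanate: 22 mm is ≥ 22 mm — susceptible

S, I, I, S, I, R, S, S, S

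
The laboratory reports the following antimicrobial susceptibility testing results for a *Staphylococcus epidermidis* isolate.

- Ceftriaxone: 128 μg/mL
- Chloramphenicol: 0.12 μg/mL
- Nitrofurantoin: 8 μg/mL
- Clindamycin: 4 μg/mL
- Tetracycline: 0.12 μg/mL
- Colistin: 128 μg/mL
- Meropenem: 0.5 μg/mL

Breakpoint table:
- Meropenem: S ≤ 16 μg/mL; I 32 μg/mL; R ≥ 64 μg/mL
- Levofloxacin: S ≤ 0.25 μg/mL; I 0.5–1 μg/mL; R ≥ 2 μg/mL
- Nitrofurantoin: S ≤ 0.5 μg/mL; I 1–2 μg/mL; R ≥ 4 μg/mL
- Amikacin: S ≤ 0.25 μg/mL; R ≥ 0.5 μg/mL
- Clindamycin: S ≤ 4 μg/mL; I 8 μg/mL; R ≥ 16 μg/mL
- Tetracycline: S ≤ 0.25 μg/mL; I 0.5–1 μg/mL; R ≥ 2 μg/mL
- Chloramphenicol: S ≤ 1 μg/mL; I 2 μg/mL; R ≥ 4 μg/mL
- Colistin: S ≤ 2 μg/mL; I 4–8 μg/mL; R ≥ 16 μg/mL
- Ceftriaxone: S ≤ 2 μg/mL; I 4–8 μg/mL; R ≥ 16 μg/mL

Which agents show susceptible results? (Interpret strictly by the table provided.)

chloramphenicol, clindamycin, tetracycline, meropenem

Ceftriaxone 128 μg/mL: ≥ 16 μg/mL — R
Chloramphenicol: 0.12 μg/mL is ≤ 1 μg/mL → S
Nitrofurantoin (8 μg/mL) ≥ 4 μg/mL — resistant
Clindamycin 4 μg/mL: ≤ 4 μg/mL — Susceptible
Tetracycline: 0.12 μg/mL is ≤ 0.25 μg/mL → S
Colistin: 128 μg/mL is ≥ 16 μg/mL — Resistant
Meropenem 0.5 μg/mL: ≤ 16 μg/mL — S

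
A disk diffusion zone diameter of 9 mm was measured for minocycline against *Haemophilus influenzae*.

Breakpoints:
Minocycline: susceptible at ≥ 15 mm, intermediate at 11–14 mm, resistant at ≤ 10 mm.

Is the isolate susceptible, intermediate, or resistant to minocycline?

Minocycline (9 mm) ≤ 10 mm → Resistant

R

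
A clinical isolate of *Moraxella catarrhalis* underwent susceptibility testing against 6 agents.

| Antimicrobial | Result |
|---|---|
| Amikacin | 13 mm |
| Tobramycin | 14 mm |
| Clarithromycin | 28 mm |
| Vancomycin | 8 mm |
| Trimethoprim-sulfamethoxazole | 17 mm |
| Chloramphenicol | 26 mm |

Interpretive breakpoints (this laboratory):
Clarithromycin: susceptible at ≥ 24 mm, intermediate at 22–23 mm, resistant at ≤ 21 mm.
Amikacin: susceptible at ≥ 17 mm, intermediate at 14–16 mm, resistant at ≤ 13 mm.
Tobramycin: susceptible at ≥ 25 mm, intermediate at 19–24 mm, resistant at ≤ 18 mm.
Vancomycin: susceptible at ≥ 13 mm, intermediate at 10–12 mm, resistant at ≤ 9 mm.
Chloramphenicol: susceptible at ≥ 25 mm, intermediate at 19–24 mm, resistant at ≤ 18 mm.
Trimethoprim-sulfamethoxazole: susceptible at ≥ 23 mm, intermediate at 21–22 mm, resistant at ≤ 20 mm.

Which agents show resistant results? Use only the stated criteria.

Amikacin (13 mm) ≤ 13 mm — resistant
Tobramycin (14 mm) ≤ 18 mm → resistant
Clarithromycin 28 mm: ≥ 24 mm — S
Vancomycin: 8 mm is ≤ 9 mm — R
Trimethoprim-sulfamethoxazole: 17 mm is ≤ 20 mm — resistant
Chloramphenicol 26 mm: ≥ 25 mm ⇒ susceptible

amikacin, tobramycin, vancomycin, trimethoprim-sulfamethoxazole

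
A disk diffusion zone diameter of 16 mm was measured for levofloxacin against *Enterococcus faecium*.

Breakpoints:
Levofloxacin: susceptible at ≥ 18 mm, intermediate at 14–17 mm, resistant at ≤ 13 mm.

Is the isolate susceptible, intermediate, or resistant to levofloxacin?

Levofloxacin (16 mm) in 14–17 mm → intermediate

I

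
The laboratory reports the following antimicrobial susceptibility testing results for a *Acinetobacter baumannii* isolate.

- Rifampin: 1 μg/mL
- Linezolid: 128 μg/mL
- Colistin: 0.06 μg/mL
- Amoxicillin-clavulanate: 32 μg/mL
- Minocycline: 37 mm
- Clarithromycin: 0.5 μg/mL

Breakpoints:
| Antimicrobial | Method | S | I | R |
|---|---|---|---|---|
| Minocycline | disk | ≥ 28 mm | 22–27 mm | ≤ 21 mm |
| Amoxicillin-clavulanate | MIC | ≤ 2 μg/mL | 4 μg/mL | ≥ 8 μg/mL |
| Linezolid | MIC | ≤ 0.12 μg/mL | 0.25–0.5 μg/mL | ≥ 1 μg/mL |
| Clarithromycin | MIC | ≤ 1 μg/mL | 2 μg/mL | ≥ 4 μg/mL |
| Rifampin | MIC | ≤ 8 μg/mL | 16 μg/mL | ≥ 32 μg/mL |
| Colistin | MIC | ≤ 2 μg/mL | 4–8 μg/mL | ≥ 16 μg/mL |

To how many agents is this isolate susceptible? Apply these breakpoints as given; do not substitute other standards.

Rifampin 1 μg/mL: ≤ 8 μg/mL ⇒ susceptible
Linezolid: 128 μg/mL is ≥ 1 μg/mL — resistant
Colistin (0.06 μg/mL) ≤ 2 μg/mL — susceptible
Amoxicillin-clavulanate (32 μg/mL) ≥ 8 μg/mL — Resistant
Minocycline (37 mm) ≥ 28 mm — Susceptible
Clarithromycin 0.5 μg/mL: ≤ 1 μg/mL — susceptible
Susceptible: 4

4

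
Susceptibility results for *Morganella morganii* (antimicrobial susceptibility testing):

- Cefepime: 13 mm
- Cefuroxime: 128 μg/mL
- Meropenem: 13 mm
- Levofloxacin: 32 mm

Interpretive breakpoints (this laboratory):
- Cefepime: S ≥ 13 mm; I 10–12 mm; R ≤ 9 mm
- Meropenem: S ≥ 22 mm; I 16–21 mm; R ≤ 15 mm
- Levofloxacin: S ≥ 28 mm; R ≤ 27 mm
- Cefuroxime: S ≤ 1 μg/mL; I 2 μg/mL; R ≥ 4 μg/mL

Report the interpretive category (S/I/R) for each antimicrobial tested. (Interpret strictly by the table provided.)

S, R, R, S

Cefepime 13 mm: ≥ 13 mm ⇒ S
Cefuroxime: 128 μg/mL is ≥ 4 μg/mL — resistant
Meropenem (13 mm) ≤ 15 mm ⇒ R
Levofloxacin 32 mm: ≥ 28 mm ⇒ S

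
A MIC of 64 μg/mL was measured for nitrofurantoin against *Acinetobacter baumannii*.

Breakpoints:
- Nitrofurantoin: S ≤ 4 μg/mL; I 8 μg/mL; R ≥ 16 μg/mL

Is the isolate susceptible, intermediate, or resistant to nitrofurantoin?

Nitrofurantoin (64 μg/mL) ≥ 16 μg/mL — resistant

Resistant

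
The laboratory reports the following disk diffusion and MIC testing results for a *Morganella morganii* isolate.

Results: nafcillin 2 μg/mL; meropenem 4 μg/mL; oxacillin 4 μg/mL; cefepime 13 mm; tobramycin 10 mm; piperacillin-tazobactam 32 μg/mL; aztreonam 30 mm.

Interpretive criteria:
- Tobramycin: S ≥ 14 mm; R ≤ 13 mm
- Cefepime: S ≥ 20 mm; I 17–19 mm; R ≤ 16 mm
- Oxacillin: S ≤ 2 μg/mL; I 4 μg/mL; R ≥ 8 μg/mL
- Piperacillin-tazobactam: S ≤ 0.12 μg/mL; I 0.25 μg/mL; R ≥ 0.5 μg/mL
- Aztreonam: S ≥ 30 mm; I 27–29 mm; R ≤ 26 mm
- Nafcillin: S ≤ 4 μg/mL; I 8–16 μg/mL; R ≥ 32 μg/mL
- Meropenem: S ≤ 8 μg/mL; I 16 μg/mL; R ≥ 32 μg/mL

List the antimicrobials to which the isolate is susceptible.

nafcillin, meropenem, aztreonam

Nafcillin: 2 μg/mL is ≤ 4 μg/mL ⇒ susceptible
Meropenem: 4 μg/mL is ≤ 8 μg/mL → Susceptible
Oxacillin 4 μg/mL: = 4 μg/mL — I
Cefepime: 13 mm is ≤ 16 mm ⇒ resistant
Tobramycin (10 mm) ≤ 13 mm — Resistant
Piperacillin-tazobactam: 32 μg/mL is ≥ 0.5 μg/mL ⇒ Resistant
Aztreonam (30 mm) ≥ 30 mm → Susceptible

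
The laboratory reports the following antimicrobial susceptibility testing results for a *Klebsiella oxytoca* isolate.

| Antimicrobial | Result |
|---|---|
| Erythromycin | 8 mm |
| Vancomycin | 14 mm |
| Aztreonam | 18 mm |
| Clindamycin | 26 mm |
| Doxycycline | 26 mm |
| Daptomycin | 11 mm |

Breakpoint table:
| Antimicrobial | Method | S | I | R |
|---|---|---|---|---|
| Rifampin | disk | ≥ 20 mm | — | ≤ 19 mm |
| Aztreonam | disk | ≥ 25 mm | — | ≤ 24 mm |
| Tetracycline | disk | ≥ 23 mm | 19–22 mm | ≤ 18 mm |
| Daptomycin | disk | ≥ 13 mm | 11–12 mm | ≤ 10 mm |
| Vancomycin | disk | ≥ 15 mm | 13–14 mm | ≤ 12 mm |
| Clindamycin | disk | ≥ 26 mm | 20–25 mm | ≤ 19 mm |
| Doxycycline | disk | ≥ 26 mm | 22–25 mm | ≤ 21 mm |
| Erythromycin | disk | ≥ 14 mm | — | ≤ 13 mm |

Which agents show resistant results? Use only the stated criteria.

Erythromycin (8 mm) ≤ 13 mm ⇒ Resistant
Vancomycin: 14 mm is in 13–14 mm → Intermediate
Aztreonam 18 mm: ≤ 24 mm → R
Clindamycin 26 mm: ≥ 26 mm — Susceptible
Doxycycline 26 mm: ≥ 26 mm — S
Daptomycin 11 mm: in 11–12 mm — intermediate

erythromycin, aztreonam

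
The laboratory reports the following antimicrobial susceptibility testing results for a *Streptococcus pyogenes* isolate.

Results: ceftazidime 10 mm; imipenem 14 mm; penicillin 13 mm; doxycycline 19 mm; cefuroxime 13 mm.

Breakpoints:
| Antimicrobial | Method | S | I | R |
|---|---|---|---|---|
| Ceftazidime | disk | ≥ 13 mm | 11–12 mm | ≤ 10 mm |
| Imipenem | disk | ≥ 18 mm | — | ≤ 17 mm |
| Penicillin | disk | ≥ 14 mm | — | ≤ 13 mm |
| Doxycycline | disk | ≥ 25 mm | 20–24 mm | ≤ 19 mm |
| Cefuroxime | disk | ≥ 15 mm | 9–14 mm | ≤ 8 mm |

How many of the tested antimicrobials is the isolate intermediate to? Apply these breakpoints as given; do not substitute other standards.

1

Ceftazidime: 10 mm is ≤ 10 mm ⇒ resistant
Imipenem: 14 mm is ≤ 17 mm ⇒ R
Penicillin 13 mm: ≤ 13 mm → R
Doxycycline: 19 mm is ≤ 19 mm — Resistant
Cefuroxime 13 mm: in 9–14 mm — I
Intermediate: 1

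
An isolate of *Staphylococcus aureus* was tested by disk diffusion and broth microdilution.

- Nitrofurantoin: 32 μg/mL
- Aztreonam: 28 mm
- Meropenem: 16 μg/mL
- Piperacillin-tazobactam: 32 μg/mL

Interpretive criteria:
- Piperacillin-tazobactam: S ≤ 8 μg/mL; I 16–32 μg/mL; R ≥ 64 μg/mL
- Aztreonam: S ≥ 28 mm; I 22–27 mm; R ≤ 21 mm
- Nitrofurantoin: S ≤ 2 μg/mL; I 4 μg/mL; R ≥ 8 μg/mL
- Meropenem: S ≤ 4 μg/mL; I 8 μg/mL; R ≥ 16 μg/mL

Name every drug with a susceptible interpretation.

Nitrofurantoin (32 μg/mL) ≥ 8 μg/mL — R
Aztreonam (28 mm) ≥ 28 mm ⇒ susceptible
Meropenem 16 μg/mL: ≥ 16 μg/mL — resistant
Piperacillin-tazobactam 32 μg/mL: in 16–32 μg/mL ⇒ I

aztreonam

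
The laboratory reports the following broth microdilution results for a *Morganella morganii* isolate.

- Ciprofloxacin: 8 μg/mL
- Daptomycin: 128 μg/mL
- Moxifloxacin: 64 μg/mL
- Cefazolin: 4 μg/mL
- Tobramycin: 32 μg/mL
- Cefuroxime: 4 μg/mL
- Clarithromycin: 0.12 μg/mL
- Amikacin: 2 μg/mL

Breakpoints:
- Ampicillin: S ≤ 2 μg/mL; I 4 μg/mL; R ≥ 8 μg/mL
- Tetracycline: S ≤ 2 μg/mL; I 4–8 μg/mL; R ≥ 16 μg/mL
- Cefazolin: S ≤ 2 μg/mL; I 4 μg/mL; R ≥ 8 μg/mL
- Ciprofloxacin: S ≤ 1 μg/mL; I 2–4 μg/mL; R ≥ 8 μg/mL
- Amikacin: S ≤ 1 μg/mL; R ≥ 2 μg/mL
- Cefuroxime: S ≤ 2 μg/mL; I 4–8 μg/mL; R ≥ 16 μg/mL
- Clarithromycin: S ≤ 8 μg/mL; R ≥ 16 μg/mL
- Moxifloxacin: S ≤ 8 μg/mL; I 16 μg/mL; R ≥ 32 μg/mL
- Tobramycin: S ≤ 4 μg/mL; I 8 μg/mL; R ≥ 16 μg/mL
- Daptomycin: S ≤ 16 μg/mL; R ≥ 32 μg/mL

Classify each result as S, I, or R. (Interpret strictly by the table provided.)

Ciprofloxacin: 8 μg/mL is ≥ 8 μg/mL — Resistant
Daptomycin 128 μg/mL: ≥ 32 μg/mL — resistant
Moxifloxacin 64 μg/mL: ≥ 32 μg/mL ⇒ R
Cefazolin (4 μg/mL) = 4 μg/mL ⇒ intermediate
Tobramycin (32 μg/mL) ≥ 16 μg/mL — R
Cefuroxime: 4 μg/mL is in 4–8 μg/mL ⇒ I
Clarithromycin: 0.12 μg/mL is ≤ 8 μg/mL ⇒ Susceptible
Amikacin 2 μg/mL: ≥ 2 μg/mL ⇒ R

R, R, R, I, R, I, S, R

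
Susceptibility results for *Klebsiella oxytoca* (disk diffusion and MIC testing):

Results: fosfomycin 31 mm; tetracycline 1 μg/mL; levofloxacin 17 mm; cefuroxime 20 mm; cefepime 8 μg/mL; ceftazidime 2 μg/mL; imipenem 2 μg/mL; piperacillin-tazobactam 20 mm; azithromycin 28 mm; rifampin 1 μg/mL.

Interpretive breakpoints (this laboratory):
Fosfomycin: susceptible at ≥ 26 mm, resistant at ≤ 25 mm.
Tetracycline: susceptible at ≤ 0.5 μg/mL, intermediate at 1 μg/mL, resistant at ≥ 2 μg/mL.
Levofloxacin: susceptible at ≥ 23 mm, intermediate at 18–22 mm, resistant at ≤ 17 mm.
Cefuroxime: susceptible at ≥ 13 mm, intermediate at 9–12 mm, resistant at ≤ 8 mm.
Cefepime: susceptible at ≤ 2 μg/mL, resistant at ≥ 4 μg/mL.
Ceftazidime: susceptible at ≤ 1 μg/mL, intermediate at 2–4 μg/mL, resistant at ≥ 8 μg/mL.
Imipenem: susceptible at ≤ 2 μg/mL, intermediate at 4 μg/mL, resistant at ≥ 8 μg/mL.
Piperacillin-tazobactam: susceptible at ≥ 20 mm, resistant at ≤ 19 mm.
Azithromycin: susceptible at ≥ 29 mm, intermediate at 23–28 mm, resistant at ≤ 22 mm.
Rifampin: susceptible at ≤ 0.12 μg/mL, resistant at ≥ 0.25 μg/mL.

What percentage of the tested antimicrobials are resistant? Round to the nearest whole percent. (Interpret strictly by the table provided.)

30%

Fosfomycin: 31 mm is ≥ 26 mm — susceptible
Tetracycline (1 μg/mL) = 1 μg/mL → I
Levofloxacin: 17 mm is ≤ 17 mm → R
Cefuroxime 20 mm: ≥ 13 mm — susceptible
Cefepime (8 μg/mL) ≥ 4 μg/mL → resistant
Ceftazidime 2 μg/mL: in 2–4 μg/mL ⇒ intermediate
Imipenem: 2 μg/mL is ≤ 2 μg/mL — Susceptible
Piperacillin-tazobactam: 20 mm is ≥ 20 mm ⇒ S
Azithromycin: 28 mm is in 23–28 mm — Intermediate
Rifampin (1 μg/mL) ≥ 0.25 μg/mL → Resistant
Resistant: 3/10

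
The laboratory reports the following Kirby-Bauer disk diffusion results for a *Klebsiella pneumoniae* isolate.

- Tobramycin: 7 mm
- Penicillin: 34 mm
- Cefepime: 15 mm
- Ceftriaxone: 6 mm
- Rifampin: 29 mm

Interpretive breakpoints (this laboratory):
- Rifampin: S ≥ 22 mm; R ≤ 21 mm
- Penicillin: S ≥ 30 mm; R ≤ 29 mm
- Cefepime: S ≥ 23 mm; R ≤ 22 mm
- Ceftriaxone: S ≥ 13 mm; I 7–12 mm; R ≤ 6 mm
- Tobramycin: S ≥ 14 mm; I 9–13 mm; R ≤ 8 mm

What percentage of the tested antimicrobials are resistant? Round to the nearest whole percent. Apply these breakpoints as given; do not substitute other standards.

60%

Tobramycin: 7 mm is ≤ 8 mm → R
Penicillin: 34 mm is ≥ 30 mm ⇒ susceptible
Cefepime: 15 mm is ≤ 22 mm ⇒ resistant
Ceftriaxone: 6 mm is ≤ 6 mm → resistant
Rifampin 29 mm: ≥ 22 mm — S
Resistant: 3/5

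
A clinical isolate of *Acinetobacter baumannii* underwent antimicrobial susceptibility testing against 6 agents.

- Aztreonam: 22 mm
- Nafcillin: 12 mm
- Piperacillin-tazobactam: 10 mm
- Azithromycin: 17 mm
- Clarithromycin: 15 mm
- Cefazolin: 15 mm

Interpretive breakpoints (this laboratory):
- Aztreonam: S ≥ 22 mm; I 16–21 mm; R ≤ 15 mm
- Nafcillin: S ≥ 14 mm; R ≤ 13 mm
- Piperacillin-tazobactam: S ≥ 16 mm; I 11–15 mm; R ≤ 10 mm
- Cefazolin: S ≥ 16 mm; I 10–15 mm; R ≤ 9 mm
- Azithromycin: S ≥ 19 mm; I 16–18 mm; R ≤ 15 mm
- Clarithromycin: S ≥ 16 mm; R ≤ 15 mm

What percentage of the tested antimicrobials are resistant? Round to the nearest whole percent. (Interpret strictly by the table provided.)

50%

Aztreonam: 22 mm is ≥ 22 mm ⇒ S
Nafcillin: 12 mm is ≤ 13 mm ⇒ Resistant
Piperacillin-tazobactam (10 mm) ≤ 10 mm → Resistant
Azithromycin: 17 mm is in 16–18 mm → intermediate
Clarithromycin: 15 mm is ≤ 15 mm ⇒ Resistant
Cefazolin (15 mm) in 10–15 mm — Intermediate
Resistant: 3/6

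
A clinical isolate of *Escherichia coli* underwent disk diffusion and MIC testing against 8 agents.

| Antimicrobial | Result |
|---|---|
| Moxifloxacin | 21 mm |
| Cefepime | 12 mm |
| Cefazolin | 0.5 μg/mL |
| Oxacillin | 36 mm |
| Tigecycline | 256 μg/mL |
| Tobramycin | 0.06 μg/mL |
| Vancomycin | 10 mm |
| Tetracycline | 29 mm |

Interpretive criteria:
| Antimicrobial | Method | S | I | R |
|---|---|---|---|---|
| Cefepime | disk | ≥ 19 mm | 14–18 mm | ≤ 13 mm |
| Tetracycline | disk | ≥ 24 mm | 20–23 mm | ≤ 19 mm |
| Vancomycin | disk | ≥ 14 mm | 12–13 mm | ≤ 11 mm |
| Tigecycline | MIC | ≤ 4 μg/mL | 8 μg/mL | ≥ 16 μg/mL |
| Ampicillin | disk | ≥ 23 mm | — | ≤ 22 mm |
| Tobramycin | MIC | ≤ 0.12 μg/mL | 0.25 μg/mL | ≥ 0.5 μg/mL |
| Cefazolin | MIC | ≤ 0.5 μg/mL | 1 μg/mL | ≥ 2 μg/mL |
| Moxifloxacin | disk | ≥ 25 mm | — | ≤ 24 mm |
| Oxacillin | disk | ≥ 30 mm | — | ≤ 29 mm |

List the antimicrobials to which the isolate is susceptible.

Moxifloxacin 21 mm: ≤ 24 mm — Resistant
Cefepime (12 mm) ≤ 13 mm — Resistant
Cefazolin: 0.5 μg/mL is ≤ 0.5 μg/mL ⇒ susceptible
Oxacillin (36 mm) ≥ 30 mm ⇒ susceptible
Tigecycline (256 μg/mL) ≥ 16 μg/mL — resistant
Tobramycin 0.06 μg/mL: ≤ 0.12 μg/mL — susceptible
Vancomycin (10 mm) ≤ 11 mm ⇒ resistant
Tetracycline (29 mm) ≥ 24 mm ⇒ susceptible

cefazolin, oxacillin, tobramycin, tetracycline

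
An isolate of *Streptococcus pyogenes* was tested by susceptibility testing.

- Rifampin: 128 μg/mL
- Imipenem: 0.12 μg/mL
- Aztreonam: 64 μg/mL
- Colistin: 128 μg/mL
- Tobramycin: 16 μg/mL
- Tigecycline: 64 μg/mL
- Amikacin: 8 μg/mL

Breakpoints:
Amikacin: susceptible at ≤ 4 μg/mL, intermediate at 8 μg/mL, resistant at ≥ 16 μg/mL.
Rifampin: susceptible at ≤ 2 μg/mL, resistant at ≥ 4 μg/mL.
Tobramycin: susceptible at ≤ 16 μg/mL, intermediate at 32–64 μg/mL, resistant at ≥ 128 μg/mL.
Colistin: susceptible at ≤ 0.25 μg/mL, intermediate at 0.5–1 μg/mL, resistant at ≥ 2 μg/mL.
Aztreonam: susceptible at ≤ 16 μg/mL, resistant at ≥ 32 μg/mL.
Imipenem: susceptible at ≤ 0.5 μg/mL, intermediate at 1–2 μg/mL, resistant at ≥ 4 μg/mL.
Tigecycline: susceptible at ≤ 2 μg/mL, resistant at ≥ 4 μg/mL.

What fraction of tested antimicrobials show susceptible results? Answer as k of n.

2 of 7

Rifampin: 128 μg/mL is ≥ 4 μg/mL — R
Imipenem 0.12 μg/mL: ≤ 0.5 μg/mL → S
Aztreonam 64 μg/mL: ≥ 32 μg/mL → Resistant
Colistin 128 μg/mL: ≥ 2 μg/mL ⇒ Resistant
Tobramycin: 16 μg/mL is ≤ 16 μg/mL ⇒ Susceptible
Tigecycline 64 μg/mL: ≥ 4 μg/mL — resistant
Amikacin (8 μg/mL) = 8 μg/mL → Intermediate
Susceptible: 2/7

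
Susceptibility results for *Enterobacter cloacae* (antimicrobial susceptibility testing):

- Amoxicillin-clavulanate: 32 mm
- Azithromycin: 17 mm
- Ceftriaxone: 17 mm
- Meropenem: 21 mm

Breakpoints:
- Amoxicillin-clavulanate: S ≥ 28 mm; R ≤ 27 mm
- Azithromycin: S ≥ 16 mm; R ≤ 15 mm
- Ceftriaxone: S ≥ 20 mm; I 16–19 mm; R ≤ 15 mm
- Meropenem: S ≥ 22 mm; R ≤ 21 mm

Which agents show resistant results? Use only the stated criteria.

meropenem

Amoxicillin-clavulanate (32 mm) ≥ 28 mm → S
Azithromycin (17 mm) ≥ 16 mm ⇒ Susceptible
Ceftriaxone (17 mm) in 16–19 mm — intermediate
Meropenem: 21 mm is ≤ 21 mm — R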